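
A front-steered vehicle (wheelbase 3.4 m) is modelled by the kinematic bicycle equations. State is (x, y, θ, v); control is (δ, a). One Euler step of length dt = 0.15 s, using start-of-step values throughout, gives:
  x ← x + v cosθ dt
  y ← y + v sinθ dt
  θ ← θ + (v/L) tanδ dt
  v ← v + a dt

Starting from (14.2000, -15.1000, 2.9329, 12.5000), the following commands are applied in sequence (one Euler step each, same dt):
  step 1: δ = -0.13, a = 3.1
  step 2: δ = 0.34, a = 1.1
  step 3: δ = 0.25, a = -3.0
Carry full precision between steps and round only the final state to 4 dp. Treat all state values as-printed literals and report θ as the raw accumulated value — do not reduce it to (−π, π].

after step 1 (δ=-0.13, a=3.1): (12.365683, -14.711535, 2.860802, 12.965000)
after step 2 (δ=0.34, a=1.1): (10.497095, -14.172616, 3.063135, 13.130000)
after step 3 (δ=0.25, a=-3.0): (8.533654, -14.018251, 3.211045, 12.680000)

(8.5337, -14.0183, 3.2110, 12.6800)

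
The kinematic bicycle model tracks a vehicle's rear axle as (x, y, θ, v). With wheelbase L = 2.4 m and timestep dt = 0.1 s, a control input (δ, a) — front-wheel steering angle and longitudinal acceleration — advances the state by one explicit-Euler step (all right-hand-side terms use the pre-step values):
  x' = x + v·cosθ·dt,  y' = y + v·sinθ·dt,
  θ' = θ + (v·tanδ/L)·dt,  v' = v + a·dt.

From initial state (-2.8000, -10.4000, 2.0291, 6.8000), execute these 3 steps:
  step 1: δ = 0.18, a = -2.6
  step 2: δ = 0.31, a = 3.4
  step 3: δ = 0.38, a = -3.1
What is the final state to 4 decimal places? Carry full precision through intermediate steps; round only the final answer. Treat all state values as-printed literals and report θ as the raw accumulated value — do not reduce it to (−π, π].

(-3.8069, -8.6504, 2.2824, 6.5700)

after step 1 (δ=0.18, a=-2.6): (-3.100851, -9.790173, 2.080658, 6.540000)
after step 2 (δ=0.31, a=3.4): (-3.420040, -9.219354, 2.167947, 6.880000)
after step 3 (δ=0.38, a=-3.1): (-3.806894, -8.650419, 2.282446, 6.570000)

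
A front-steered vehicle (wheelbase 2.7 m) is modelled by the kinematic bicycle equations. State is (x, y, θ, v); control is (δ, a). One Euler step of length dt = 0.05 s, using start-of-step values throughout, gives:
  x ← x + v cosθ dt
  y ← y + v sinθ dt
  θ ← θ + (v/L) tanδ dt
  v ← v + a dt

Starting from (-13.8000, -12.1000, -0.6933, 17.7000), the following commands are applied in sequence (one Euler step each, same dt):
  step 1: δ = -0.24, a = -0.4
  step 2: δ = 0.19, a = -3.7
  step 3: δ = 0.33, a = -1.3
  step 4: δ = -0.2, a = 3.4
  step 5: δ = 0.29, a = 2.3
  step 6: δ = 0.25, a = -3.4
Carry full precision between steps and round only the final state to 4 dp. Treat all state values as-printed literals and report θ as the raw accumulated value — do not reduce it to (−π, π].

after step 1 (δ=-0.24, a=-0.4): (-13.119310, -12.665585, -0.773513, 17.680000)
after step 2 (δ=0.19, a=-3.7): (-12.486843, -13.283194, -0.710546, 17.495000)
after step 3 (δ=0.33, a=-1.3): (-11.823777, -13.853747, -0.599574, 17.430000)
after step 4 (δ=-0.2, a=3.4): (-11.104287, -14.345527, -0.665004, 17.600000)
after step 5 (δ=0.29, a=2.3): (-10.411803, -14.888542, -0.567744, 17.715000)
after step 6 (δ=0.25, a=-3.4): (-9.665013, -15.364837, -0.483978, 17.545000)

(-9.6650, -15.3648, -0.4840, 17.5450)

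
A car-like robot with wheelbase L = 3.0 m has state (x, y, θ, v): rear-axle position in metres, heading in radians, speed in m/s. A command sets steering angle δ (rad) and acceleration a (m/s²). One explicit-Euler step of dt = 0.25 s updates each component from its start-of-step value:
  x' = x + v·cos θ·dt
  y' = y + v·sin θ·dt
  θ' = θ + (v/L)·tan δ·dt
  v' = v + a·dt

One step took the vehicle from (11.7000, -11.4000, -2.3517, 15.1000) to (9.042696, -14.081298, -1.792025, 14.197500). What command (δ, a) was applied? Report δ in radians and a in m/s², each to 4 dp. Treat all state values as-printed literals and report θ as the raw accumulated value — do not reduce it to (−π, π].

a = (v'−v)/dt = (-0.902500)/0.25 = -3.6100
Δθ = θ'−θ = 0.559675;  (v·dt/L) = 15.1000·0.25/3.0 = 1.258333
tan δ = Δθ·L/(v·dt) = 0.444775  →  δ = 0.4185

δ = 0.4185, a = -3.6100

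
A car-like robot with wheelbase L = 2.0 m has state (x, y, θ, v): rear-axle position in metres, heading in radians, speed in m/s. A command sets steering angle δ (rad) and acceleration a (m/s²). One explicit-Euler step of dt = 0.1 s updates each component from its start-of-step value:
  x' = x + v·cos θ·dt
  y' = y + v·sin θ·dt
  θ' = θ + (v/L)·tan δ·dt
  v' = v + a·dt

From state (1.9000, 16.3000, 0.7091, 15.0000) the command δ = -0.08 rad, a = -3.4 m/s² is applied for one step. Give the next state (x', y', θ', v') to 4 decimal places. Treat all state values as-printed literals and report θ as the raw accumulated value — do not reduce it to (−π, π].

(3.0384, 17.2767, 0.6490, 14.6600)

x' = 1.9000 + 15.0000·cos(0.7091)·0.1 = 3.0384
y' = 16.3000 + 15.0000·sin(0.7091)·0.1 = 17.2767
θ' = 0.7091 + (15.0000/2.0)·tan(-0.08)·0.1 = 0.6490
v' = 15.0000 − 3.4000·0.1 = 14.6600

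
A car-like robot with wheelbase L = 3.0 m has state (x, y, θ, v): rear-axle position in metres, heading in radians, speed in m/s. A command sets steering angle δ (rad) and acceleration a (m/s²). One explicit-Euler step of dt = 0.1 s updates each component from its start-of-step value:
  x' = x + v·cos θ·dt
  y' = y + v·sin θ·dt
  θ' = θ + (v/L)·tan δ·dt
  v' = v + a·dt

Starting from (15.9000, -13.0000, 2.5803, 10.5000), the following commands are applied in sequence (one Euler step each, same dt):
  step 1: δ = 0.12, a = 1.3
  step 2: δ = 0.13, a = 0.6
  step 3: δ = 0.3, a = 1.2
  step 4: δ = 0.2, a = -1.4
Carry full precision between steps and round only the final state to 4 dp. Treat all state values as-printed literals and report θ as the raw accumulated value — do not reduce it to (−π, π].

after step 1 (δ=0.12, a=1.3): (15.011104, -12.441105, 2.622503, 10.630000)
after step 2 (δ=0.13, a=0.6): (14.088132, -11.913761, 2.668827, 10.690000)
after step 3 (δ=0.3, a=1.2): (13.136388, -11.426992, 2.779054, 10.810000)
after step 4 (δ=0.2, a=-1.4): (12.125653, -11.043617, 2.852097, 10.670000)

(12.1257, -11.0436, 2.8521, 10.6700)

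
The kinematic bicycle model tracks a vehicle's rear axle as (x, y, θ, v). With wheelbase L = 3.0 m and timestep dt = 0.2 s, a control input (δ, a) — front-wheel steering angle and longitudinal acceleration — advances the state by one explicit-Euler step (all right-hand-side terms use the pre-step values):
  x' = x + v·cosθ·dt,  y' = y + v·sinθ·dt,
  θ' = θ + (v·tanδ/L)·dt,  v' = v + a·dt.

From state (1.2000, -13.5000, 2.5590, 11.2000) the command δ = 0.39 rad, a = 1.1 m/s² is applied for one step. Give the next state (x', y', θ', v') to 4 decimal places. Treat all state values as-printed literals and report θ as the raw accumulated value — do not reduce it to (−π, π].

x' = 1.2000 + 11.2000·cos(2.5590)·0.2 = -0.6705
y' = -13.5000 + 11.2000·sin(2.5590)·0.2 = -12.2676
θ' = 2.5590 + (11.2000/3.0)·tan(0.39)·0.2 = 2.8659
v' = 11.2000 + 1.1000·0.2 = 11.4200

(-0.6705, -12.2676, 2.8659, 11.4200)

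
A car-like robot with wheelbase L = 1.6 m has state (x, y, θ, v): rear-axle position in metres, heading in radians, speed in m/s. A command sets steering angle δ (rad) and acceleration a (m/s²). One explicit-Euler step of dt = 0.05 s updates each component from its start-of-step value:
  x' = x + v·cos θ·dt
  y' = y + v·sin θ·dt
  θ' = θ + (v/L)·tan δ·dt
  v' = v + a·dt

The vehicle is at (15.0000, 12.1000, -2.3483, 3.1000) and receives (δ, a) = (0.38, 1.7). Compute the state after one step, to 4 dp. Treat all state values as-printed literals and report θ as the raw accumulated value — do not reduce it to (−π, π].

x' = 15.0000 + 3.1000·cos(-2.3483)·0.05 = 14.8913
y' = 12.1000 + 3.1000·sin(-2.3483)·0.05 = 11.9895
θ' = -2.3483 + (3.1000/1.6)·tan(0.38)·0.05 = -2.3096
v' = 3.1000 + 1.7000·0.05 = 3.1850

(14.8913, 11.9895, -2.3096, 3.1850)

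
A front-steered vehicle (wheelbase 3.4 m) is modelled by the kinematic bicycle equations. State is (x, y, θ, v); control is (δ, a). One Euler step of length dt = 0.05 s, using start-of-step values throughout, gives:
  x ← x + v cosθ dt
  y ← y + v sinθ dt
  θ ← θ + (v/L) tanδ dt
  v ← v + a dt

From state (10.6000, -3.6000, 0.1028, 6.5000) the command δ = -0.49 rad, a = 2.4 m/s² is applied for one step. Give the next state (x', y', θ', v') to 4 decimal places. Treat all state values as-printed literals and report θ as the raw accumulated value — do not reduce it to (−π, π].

(10.9233, -3.5666, 0.0518, 6.6200)

x' = 10.6000 + 6.5000·cos(0.1028)·0.05 = 10.9233
y' = -3.6000 + 6.5000·sin(0.1028)·0.05 = -3.5666
θ' = 0.1028 + (6.5000/3.4)·tan(-0.49)·0.05 = 0.0518
v' = 6.5000 + 2.4000·0.05 = 6.6200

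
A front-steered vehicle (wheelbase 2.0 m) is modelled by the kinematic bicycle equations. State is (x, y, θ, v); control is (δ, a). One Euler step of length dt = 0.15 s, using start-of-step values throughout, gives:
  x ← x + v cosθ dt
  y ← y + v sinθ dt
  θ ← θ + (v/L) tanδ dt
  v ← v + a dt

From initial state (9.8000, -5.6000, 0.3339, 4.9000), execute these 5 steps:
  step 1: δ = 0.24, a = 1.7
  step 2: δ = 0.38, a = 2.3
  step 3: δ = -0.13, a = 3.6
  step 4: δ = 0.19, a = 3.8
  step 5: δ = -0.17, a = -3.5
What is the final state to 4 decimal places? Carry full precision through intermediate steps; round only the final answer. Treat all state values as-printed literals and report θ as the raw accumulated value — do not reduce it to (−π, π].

after step 1 (δ=0.24, a=1.7): (10.494407, -5.359118, 0.423833, 5.155000)
after step 2 (δ=0.38, a=2.3): (11.199239, -5.041113, 0.578256, 5.500000)
after step 3 (δ=-0.13, a=3.6): (11.890108, -4.590198, 0.524327, 6.040000)
after step 4 (δ=0.19, a=3.8): (12.674397, -4.136626, 0.611448, 6.610000)
after step 5 (δ=-0.17, a=-3.5): (13.486255, -3.567452, 0.526349, 6.085000)

(13.4863, -3.5675, 0.5263, 6.0850)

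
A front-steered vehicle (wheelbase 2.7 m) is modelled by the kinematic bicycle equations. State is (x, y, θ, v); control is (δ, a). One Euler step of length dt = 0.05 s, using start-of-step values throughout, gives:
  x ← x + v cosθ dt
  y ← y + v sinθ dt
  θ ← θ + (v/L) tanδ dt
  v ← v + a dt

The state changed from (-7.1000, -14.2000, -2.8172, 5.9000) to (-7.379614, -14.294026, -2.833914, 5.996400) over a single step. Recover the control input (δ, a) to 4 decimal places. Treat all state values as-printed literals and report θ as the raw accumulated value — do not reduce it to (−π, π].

δ = -0.1518, a = 1.9280

a = (v'−v)/dt = (0.096400)/0.05 = 1.9280
Δθ = θ'−θ = -0.016714;  (v·dt/L) = 5.9000·0.05/2.7 = 0.109259
tan δ = Δθ·L/(v·dt) = -0.152976  →  δ = -0.1518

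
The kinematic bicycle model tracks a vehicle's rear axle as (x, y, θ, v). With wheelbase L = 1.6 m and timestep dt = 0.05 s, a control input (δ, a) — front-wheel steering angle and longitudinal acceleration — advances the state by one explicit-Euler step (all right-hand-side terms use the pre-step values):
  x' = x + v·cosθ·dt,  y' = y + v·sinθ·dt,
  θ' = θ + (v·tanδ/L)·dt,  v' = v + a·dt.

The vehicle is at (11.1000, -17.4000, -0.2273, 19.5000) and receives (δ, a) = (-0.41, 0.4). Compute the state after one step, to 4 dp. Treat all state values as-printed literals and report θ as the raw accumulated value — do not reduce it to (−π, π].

x' = 11.1000 + 19.5000·cos(-0.2273)·0.05 = 12.0499
y' = -17.4000 + 19.5000·sin(-0.2273)·0.05 = -17.6197
θ' = -0.2273 + (19.5000/1.6)·tan(-0.41)·0.05 = -0.4922
v' = 19.5000 + 0.4000·0.05 = 19.5200

(12.0499, -17.6197, -0.4922, 19.5200)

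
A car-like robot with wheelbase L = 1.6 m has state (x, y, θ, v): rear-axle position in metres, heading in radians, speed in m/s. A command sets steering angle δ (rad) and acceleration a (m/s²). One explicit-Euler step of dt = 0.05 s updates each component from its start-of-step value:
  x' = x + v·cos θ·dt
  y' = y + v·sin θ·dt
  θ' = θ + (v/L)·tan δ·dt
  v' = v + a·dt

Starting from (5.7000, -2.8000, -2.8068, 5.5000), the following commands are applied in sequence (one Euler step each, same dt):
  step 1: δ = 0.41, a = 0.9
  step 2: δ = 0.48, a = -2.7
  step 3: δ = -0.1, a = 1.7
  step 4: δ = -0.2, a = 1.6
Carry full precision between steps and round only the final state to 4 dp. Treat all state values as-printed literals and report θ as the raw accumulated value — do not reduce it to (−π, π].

after step 1 (δ=0.41, a=0.9): (5.440268, -2.890358, -2.732098, 5.545000)
after step 2 (δ=0.48, a=-2.7): (5.185941, -3.000744, -2.641886, 5.410000)
after step 3 (δ=-0.1, a=1.7): (4.948517, -3.130359, -2.658848, 5.495000)
after step 4 (δ=-0.2, a=1.6): (4.705164, -3.257901, -2.693658, 5.575000)

(4.7052, -3.2579, -2.6937, 5.5750)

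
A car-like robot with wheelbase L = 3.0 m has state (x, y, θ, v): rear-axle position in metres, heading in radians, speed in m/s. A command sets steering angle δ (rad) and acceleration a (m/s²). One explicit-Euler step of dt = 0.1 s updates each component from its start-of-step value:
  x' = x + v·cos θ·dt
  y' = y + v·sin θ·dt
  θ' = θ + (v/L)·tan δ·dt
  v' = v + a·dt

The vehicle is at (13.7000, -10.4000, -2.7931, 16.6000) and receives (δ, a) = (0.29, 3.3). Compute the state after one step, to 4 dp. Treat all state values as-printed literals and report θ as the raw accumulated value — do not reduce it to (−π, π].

(12.1398, -10.9669, -2.6280, 16.9300)

x' = 13.7000 + 16.6000·cos(-2.7931)·0.1 = 12.1398
y' = -10.4000 + 16.6000·sin(-2.7931)·0.1 = -10.9669
θ' = -2.7931 + (16.6000/3.0)·tan(0.29)·0.1 = -2.6280
v' = 16.6000 + 3.3000·0.1 = 16.9300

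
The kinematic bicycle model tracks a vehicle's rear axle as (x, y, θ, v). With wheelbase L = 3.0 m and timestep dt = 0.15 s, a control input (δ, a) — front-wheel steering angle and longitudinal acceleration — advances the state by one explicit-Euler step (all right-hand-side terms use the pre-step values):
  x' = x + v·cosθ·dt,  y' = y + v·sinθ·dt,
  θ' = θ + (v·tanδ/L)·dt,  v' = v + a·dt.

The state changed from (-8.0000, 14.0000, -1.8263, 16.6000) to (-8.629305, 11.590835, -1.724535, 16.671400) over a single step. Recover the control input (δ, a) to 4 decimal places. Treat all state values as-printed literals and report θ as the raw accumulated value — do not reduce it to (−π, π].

a = (v'−v)/dt = (0.071400)/0.15 = 0.4760
Δθ = θ'−θ = 0.101765;  (v·dt/L) = 16.6000·0.15/3.0 = 0.830000
tan δ = Δθ·L/(v·dt) = 0.122608  →  δ = 0.1220

δ = 0.1220, a = 0.4760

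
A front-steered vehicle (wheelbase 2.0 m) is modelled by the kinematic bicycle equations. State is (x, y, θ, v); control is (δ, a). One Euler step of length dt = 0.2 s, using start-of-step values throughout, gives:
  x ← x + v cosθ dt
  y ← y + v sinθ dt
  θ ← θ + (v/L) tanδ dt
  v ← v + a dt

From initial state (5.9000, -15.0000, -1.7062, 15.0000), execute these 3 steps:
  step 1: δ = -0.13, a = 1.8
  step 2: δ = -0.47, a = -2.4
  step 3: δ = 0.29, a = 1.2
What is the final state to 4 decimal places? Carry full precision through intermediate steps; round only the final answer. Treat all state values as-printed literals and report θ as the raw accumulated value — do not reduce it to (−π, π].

after step 1 (δ=-0.13, a=1.8): (5.495029, -17.972541, -1.902306, 15.360000)
after step 2 (δ=-0.47, a=-2.4): (4.495183, -20.877277, -2.682542, 14.880000)
after step 3 (δ=0.29, a=1.2): (1.827278, -22.195935, -2.238503, 15.120000)

(1.8273, -22.1959, -2.2385, 15.1200)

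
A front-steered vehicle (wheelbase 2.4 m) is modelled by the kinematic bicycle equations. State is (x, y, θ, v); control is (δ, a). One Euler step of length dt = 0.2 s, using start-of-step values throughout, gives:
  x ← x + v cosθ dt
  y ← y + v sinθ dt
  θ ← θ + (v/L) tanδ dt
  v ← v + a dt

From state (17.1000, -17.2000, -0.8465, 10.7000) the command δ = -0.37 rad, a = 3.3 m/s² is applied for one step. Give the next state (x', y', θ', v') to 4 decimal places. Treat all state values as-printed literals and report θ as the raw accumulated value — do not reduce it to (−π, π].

x' = 17.1000 + 10.7000·cos(-0.8465)·0.2 = 18.5180
y' = -17.2000 + 10.7000·sin(-0.8465)·0.2 = -18.8028
θ' = -0.8465 + (10.7000/2.4)·tan(-0.37)·0.2 = -1.1923
v' = 10.7000 + 3.3000·0.2 = 11.3600

(18.5180, -18.8028, -1.1923, 11.3600)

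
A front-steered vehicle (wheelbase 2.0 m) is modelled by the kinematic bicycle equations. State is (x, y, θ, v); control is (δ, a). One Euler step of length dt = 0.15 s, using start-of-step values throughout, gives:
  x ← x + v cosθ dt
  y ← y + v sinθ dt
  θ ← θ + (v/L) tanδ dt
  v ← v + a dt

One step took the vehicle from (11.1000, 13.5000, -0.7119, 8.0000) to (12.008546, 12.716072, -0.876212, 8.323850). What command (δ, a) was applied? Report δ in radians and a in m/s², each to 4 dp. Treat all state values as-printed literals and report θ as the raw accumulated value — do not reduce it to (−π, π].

δ = -0.2673, a = 2.1590

a = (v'−v)/dt = (0.323850)/0.15 = 2.1590
Δθ = θ'−θ = -0.164312;  (v·dt/L) = 8.0000·0.15/2.0 = 0.600000
tan δ = Δθ·L/(v·dt) = -0.273853  →  δ = -0.2673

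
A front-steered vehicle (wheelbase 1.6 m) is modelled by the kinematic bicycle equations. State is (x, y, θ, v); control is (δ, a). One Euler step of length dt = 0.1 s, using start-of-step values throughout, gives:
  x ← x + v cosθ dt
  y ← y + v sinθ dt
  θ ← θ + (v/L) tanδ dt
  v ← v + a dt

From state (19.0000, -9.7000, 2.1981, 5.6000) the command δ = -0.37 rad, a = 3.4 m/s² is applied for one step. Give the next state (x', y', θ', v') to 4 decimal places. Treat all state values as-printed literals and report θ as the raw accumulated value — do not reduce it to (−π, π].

(18.6713, -9.2466, 2.0623, 5.9400)

x' = 19.0000 + 5.6000·cos(2.1981)·0.1 = 18.6713
y' = -9.7000 + 5.6000·sin(2.1981)·0.1 = -9.2466
θ' = 2.1981 + (5.6000/1.6)·tan(-0.37)·0.1 = 2.0623
v' = 5.6000 + 3.4000·0.1 = 5.9400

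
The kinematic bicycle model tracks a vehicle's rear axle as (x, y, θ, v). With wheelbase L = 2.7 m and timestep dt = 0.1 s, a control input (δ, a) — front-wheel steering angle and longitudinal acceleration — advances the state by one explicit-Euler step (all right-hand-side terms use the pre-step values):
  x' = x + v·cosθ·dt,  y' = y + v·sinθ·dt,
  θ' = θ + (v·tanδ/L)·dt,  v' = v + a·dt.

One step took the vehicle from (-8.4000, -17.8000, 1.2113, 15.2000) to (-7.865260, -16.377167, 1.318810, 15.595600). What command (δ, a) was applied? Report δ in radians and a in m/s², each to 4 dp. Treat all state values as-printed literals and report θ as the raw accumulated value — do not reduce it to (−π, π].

a = (v'−v)/dt = (0.395600)/0.1 = 3.9560
Δθ = θ'−θ = 0.107510;  (v·dt/L) = 15.2000·0.1/2.7 = 0.562963
tan δ = Δθ·L/(v·dt) = 0.190972  →  δ = 0.1887

δ = 0.1887, a = 3.9560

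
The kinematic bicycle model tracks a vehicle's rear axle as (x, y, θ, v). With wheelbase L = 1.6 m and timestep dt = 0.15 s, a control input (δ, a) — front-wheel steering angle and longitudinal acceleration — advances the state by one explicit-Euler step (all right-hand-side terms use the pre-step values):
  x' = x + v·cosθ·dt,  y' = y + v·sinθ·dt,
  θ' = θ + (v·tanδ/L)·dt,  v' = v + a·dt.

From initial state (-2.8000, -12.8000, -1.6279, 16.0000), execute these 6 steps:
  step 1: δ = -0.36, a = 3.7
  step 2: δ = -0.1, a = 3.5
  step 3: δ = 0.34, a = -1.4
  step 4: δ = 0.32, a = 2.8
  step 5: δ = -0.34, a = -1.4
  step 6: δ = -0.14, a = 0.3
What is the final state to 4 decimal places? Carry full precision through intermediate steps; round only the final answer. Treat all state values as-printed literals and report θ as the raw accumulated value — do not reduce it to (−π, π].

(-6.5709, -26.4582, -2.0567, 17.1250)

after step 1 (δ=-0.36, a=3.7): (-2.936974, -15.196088, -2.192504, 16.555000)
after step 2 (δ=-0.1, a=3.5): (-4.383280, -17.214684, -2.348227, 17.080000)
after step 3 (δ=0.34, a=-1.4): (-6.180396, -19.040669, -1.781806, 16.870000)
after step 4 (δ=0.32, a=2.8): (-6.710401, -21.515042, -1.257693, 17.290000)
after step 5 (δ=-0.34, a=-1.4): (-5.911570, -23.982452, -1.831078, 17.080000)
after step 6 (δ=-0.14, a=0.3): (-6.570907, -26.458157, -2.056729, 17.125000)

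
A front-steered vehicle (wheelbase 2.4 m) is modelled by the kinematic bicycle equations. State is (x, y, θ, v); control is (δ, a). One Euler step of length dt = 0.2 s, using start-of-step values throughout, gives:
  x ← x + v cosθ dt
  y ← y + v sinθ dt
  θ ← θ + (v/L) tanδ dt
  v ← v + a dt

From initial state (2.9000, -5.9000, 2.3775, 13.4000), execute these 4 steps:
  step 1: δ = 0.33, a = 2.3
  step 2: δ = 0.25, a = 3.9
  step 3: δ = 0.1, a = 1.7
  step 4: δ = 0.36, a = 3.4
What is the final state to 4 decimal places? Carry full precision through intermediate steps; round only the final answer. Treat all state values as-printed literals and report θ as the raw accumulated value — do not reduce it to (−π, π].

(-7.5187, -2.8669, 3.6472, 15.6600)

after step 1 (δ=0.33, a=2.3): (0.965012, -4.045756, 2.759986, 13.860000)
after step 2 (δ=0.25, a=3.9): (-1.607591, -3.013430, 3.054906, 14.640000)
after step 3 (δ=0.1, a=1.7): (-4.524597, -2.759929, 3.177314, 14.980000)
after step 4 (δ=0.36, a=3.4): (-7.518685, -2.866929, 3.647191, 15.660000)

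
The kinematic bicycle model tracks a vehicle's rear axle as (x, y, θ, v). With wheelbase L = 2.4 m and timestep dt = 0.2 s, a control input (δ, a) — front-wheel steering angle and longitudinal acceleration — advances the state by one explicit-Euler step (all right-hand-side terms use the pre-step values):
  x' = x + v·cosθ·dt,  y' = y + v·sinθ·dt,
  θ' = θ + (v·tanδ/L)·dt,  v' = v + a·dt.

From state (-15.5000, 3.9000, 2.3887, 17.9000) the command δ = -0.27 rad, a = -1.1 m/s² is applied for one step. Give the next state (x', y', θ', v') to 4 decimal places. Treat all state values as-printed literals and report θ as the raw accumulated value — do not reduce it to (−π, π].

(-18.1124, 6.3478, 1.9759, 17.6800)

x' = -15.5000 + 17.9000·cos(2.3887)·0.2 = -18.1124
y' = 3.9000 + 17.9000·sin(2.3887)·0.2 = 6.3478
θ' = 2.3887 + (17.9000/2.4)·tan(-0.27)·0.2 = 1.9759
v' = 17.9000 − 1.1000·0.2 = 17.6800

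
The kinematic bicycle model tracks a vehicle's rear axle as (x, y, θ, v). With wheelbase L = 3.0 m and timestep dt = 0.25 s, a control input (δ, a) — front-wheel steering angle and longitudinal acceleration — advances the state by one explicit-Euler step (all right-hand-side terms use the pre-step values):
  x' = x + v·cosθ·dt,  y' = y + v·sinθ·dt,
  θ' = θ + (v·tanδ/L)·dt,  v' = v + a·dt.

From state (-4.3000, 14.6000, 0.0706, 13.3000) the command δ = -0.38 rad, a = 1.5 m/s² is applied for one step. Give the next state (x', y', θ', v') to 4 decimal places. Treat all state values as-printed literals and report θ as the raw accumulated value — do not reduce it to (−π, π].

x' = -4.3000 + 13.3000·cos(0.0706)·0.25 = -0.9833
y' = 14.6000 + 13.3000·sin(0.0706)·0.25 = 14.8346
θ' = 0.0706 + (13.3000/3.0)·tan(-0.38)·0.25 = -0.3721
v' = 13.3000 + 1.5000·0.25 = 13.6750

(-0.9833, 14.8346, -0.3721, 13.6750)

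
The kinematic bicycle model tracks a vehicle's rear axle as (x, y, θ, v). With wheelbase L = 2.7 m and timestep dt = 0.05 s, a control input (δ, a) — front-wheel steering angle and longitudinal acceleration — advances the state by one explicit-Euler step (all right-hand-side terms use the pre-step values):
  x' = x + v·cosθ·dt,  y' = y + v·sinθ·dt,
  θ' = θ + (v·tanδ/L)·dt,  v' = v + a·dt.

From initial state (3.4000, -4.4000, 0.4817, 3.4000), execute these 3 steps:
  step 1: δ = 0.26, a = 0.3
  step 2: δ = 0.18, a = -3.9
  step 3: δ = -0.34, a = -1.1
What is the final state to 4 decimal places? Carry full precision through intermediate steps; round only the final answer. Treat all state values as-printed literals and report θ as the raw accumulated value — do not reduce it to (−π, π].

(3.8411, -4.1610, 0.4889, 3.1650)

after step 1 (δ=0.26, a=0.3): (3.550655, -4.321241, 0.498450, 3.415000)
after step 2 (δ=0.18, a=-3.9): (3.700629, -4.239612, 0.509957, 3.220000)
after step 3 (δ=-0.34, a=-1.1): (3.841145, -4.161021, 0.488864, 3.165000)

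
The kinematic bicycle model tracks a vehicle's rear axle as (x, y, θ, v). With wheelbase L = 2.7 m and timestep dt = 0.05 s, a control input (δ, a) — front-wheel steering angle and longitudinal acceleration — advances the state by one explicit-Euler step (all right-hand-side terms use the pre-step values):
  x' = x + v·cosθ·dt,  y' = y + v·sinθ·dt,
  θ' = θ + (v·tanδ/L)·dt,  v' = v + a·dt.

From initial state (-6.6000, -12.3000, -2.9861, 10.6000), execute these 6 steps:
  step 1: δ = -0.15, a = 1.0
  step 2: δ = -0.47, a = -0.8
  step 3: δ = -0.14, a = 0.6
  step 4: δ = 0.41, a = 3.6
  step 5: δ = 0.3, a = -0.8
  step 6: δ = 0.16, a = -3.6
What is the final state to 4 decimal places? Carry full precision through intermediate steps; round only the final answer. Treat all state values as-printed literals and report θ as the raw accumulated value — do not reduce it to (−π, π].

(-9.7866, -12.5848, -2.9638, 10.6000)

after step 1 (δ=-0.15, a=1.0): (-7.123606, -12.382079, -3.015767, 10.650000)
after step 2 (δ=-0.47, a=-0.8): (-7.651896, -12.448905, -3.115949, 10.610000)
after step 3 (δ=-0.14, a=0.6): (-8.182222, -12.462507, -3.143638, 10.640000)
after step 4 (δ=0.41, a=3.6): (-8.714220, -12.461419, -3.058000, 10.820000)
after step 5 (δ=0.3, a=-0.8): (-9.253331, -12.506590, -2.996018, 10.780000)
after step 6 (δ=0.16, a=-3.6): (-9.786630, -12.584778, -2.963802, 10.600000)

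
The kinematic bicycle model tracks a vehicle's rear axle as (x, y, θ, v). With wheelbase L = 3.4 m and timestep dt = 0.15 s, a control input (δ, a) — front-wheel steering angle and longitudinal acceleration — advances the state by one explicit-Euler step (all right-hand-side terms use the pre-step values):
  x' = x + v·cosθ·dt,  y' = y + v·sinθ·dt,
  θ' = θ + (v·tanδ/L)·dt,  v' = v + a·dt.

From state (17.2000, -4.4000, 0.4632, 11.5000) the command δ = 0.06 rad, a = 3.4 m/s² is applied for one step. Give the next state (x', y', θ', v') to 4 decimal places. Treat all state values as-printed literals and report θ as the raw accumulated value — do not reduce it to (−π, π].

(18.7432, -3.6292, 0.4937, 12.0100)

x' = 17.2000 + 11.5000·cos(0.4632)·0.15 = 18.7432
y' = -4.4000 + 11.5000·sin(0.4632)·0.15 = -3.6292
θ' = 0.4632 + (11.5000/3.4)·tan(0.06)·0.15 = 0.4937
v' = 11.5000 + 3.4000·0.15 = 12.0100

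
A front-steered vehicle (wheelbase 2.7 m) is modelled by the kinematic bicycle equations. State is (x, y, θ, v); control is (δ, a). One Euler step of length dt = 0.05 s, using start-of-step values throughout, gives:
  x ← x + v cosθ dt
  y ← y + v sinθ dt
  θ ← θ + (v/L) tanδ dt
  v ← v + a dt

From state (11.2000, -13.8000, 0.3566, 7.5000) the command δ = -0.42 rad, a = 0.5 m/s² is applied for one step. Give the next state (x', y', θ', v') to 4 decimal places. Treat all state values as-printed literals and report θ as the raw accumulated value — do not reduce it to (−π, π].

(11.5514, -13.6691, 0.2946, 7.5250)

x' = 11.2000 + 7.5000·cos(0.3566)·0.05 = 11.5514
y' = -13.8000 + 7.5000·sin(0.3566)·0.05 = -13.6691
θ' = 0.3566 + (7.5000/2.7)·tan(-0.42)·0.05 = 0.2946
v' = 7.5000 + 0.5000·0.05 = 7.5250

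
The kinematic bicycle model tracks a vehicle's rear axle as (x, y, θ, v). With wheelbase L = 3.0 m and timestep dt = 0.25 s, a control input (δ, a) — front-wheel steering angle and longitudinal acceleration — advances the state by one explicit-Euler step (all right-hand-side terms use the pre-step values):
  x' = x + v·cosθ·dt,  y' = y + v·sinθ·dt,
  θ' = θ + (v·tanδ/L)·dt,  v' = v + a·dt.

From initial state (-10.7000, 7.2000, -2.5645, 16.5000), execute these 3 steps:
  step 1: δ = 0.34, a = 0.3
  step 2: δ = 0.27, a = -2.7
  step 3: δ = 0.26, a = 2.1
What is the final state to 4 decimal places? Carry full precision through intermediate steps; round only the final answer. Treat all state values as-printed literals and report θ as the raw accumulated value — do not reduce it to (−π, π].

after step 1 (δ=0.34, a=0.3): (-14.156966, 4.949442, -2.078112, 16.575000)
after step 2 (δ=0.27, a=-2.7): (-16.170135, 1.327590, -1.695840, 15.900000)
after step 3 (δ=0.26, a=2.1): (-16.665888, -2.616374, -1.343361, 16.425000)

(-16.6659, -2.6164, -1.3434, 16.4250)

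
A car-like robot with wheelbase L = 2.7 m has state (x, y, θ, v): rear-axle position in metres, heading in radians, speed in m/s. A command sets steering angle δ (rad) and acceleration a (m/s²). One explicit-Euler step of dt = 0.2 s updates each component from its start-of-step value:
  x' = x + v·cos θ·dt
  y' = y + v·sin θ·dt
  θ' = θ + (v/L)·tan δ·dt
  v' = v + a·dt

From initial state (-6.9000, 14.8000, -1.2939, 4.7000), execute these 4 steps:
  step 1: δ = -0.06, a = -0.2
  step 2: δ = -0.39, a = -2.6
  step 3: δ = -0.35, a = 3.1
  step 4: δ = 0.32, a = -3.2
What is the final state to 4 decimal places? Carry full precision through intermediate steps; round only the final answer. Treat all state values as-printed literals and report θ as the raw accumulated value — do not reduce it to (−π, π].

(-6.3107, 11.2196, -1.4518, 4.1200)

after step 1 (δ=-0.06, a=-0.2): (-6.643031, 13.895806, -1.314814, 4.660000)
after step 2 (δ=-0.39, a=-2.6): (-6.407052, 12.994175, -1.456704, 4.140000)
after step 3 (δ=-0.35, a=3.1): (-6.312789, 12.171558, -1.568646, 4.760000)
after step 4 (δ=0.32, a=-3.2): (-6.310742, 11.219561, -1.451801, 4.120000)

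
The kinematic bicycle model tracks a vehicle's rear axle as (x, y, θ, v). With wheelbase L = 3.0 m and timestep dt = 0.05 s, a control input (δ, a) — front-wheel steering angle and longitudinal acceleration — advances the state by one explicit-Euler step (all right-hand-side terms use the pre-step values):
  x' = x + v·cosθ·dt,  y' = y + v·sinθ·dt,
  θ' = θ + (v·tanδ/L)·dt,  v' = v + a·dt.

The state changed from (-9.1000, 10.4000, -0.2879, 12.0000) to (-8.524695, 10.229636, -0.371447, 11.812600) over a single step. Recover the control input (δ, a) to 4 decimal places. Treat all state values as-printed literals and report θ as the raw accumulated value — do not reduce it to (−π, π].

δ = -0.3957, a = -3.7480

a = (v'−v)/dt = (-0.187400)/0.05 = -3.7480
Δθ = θ'−θ = -0.083547;  (v·dt/L) = 12.0000·0.05/3.0 = 0.200000
tan δ = Δθ·L/(v·dt) = -0.417735  →  δ = -0.3957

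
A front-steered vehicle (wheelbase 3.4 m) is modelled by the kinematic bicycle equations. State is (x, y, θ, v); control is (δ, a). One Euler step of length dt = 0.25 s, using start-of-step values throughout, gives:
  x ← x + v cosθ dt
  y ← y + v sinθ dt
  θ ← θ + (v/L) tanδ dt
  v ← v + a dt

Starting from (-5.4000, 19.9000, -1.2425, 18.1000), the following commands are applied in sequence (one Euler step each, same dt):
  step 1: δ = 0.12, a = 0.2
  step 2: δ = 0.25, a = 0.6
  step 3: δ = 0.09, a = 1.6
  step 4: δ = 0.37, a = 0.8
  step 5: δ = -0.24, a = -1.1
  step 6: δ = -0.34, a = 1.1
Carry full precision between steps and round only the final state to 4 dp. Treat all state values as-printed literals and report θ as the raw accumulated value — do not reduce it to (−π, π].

(14.3158, 3.4708, -0.9110, 18.9000)

after step 1 (δ=0.12, a=0.2): (-3.941001, 15.616667, -1.082023, 18.150000)
after step 2 (δ=0.25, a=0.6): (-1.810449, 11.610464, -0.741254, 18.300000)
after step 3 (δ=0.09, a=1.6): (1.564173, 8.521362, -0.619823, 18.700000)
after step 4 (δ=0.37, a=0.8): (5.369535, 5.805695, -0.086511, 18.900000)
after step 5 (δ=-0.24, a=-1.1): (10.076864, 5.397438, -0.426596, 18.625000)
after step 6 (δ=-0.34, a=1.1): (14.315820, 3.470803, -0.911033, 18.900000)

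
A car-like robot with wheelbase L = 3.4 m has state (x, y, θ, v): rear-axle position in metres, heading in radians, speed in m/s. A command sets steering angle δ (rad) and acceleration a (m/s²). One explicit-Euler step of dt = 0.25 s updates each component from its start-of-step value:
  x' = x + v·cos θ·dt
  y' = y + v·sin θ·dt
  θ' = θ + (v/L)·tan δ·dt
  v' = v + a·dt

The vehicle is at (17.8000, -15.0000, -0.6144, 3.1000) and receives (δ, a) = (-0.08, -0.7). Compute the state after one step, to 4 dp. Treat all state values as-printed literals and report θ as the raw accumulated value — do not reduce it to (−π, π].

x' = 17.8000 + 3.1000·cos(-0.6144)·0.25 = 18.4333
y' = -15.0000 + 3.1000·sin(-0.6144)·0.25 = -15.4468
θ' = -0.6144 + (3.1000/3.4)·tan(-0.08)·0.25 = -0.6327
v' = 3.1000 − 0.7000·0.25 = 2.9250

(18.4333, -15.4468, -0.6327, 2.9250)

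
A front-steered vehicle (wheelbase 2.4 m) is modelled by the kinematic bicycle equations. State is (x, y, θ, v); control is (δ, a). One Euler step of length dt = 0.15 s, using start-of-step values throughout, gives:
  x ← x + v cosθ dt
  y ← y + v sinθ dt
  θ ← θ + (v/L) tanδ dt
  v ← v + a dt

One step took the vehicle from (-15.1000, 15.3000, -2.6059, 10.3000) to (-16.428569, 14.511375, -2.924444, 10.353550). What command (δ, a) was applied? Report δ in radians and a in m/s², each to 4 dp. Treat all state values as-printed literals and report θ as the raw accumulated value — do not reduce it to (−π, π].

a = (v'−v)/dt = (0.053550)/0.15 = 0.3570
Δθ = θ'−θ = -0.318544;  (v·dt/L) = 10.3000·0.15/2.4 = 0.643750
tan δ = Δθ·L/(v·dt) = -0.494826  →  δ = -0.4595

δ = -0.4595, a = 0.3570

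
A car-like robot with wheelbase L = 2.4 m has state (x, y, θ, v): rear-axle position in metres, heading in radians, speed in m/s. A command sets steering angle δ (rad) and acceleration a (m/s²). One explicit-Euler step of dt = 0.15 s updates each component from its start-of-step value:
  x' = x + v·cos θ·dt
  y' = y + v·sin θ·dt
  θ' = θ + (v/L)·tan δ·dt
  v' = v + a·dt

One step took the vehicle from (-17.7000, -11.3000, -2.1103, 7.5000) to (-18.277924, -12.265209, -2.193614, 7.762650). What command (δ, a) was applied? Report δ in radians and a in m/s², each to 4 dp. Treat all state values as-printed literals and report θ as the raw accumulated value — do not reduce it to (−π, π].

δ = -0.1759, a = 1.7510

a = (v'−v)/dt = (0.262650)/0.15 = 1.7510
Δθ = θ'−θ = -0.083314;  (v·dt/L) = 7.5000·0.15/2.4 = 0.468750
tan δ = Δθ·L/(v·dt) = -0.177737  →  δ = -0.1759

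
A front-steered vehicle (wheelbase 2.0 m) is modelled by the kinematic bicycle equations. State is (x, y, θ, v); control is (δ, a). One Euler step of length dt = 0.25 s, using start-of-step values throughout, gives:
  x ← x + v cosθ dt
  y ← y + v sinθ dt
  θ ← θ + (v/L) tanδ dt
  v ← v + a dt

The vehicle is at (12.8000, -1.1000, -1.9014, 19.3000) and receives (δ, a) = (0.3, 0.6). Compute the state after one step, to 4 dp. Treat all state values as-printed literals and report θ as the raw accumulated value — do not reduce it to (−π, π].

(11.2337, -5.6637, -1.1551, 19.4500)

x' = 12.8000 + 19.3000·cos(-1.9014)·0.25 = 11.2337
y' = -1.1000 + 19.3000·sin(-1.9014)·0.25 = -5.6637
θ' = -1.9014 + (19.3000/2.0)·tan(0.3)·0.25 = -1.1551
v' = 19.3000 + 0.6000·0.25 = 19.4500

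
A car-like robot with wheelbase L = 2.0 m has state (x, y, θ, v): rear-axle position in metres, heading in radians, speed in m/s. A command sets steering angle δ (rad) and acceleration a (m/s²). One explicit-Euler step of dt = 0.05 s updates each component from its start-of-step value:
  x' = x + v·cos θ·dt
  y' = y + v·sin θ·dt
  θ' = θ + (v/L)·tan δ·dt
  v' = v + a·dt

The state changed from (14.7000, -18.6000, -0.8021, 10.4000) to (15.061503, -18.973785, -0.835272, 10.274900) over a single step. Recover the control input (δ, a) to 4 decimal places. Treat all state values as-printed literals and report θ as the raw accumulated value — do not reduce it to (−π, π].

δ = -0.1269, a = -2.5020

a = (v'−v)/dt = (-0.125100)/0.05 = -2.5020
Δθ = θ'−θ = -0.033172;  (v·dt/L) = 10.4000·0.05/2.0 = 0.260000
tan δ = Δθ·L/(v·dt) = -0.127585  →  δ = -0.1269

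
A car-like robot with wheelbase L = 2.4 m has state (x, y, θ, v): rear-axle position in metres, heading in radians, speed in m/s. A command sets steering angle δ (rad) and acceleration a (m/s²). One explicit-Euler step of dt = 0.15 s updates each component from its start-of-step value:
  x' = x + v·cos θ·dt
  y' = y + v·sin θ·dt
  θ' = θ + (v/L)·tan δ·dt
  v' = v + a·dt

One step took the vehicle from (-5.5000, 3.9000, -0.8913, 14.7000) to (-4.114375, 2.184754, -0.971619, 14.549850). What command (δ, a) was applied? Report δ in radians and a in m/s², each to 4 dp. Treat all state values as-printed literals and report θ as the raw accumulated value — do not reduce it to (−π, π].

δ = -0.0872, a = -1.0010

a = (v'−v)/dt = (-0.150150)/0.15 = -1.0010
Δθ = θ'−θ = -0.080319;  (v·dt/L) = 14.7000·0.15/2.4 = 0.918750
tan δ = Δθ·L/(v·dt) = -0.087422  →  δ = -0.0872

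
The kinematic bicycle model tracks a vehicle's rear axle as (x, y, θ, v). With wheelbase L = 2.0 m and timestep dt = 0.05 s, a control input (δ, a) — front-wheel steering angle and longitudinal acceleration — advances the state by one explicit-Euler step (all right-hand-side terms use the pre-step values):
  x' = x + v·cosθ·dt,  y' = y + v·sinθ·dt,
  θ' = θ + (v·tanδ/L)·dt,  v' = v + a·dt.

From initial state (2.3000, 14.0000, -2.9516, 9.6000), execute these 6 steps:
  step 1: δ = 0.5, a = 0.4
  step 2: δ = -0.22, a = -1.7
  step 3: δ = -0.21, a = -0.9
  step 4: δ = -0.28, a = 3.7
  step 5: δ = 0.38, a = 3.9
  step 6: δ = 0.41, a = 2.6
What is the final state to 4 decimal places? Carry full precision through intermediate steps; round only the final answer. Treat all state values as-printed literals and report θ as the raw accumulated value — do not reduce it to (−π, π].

(-0.5082, 13.3385, -2.7894, 10.0000)

after step 1 (δ=0.5, a=0.4): (1.828637, 13.909351, -2.820487, 9.620000)
after step 2 (δ=-0.22, a=-1.7): (1.372223, 13.757540, -2.874268, 9.535000)
after step 3 (δ=-0.21, a=-0.9): (0.912406, 13.631606, -2.925076, 9.490000)
after step 4 (δ=-0.28, a=3.7): (0.448985, 13.529669, -2.993298, 9.675000)
after step 5 (δ=0.38, a=3.9): (-0.029456, 13.458194, -2.896690, 9.870000)
after step 6 (δ=0.41, a=2.6): (-0.508230, 13.338539, -2.789445, 10.000000)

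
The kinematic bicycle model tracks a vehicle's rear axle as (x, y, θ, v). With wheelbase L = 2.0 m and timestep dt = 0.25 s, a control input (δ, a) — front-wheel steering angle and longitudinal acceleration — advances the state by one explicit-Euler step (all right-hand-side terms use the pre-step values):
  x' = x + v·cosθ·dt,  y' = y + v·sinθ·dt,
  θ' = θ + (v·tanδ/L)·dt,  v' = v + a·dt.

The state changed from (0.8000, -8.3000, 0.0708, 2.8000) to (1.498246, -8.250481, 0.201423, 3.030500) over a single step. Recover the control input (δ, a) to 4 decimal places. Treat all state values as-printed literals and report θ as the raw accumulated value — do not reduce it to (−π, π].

δ = 0.3572, a = 0.9220

a = (v'−v)/dt = (0.230500)/0.25 = 0.9220
Δθ = θ'−θ = 0.130623;  (v·dt/L) = 2.8000·0.25/2.0 = 0.350000
tan δ = Δθ·L/(v·dt) = 0.373209  →  δ = 0.3572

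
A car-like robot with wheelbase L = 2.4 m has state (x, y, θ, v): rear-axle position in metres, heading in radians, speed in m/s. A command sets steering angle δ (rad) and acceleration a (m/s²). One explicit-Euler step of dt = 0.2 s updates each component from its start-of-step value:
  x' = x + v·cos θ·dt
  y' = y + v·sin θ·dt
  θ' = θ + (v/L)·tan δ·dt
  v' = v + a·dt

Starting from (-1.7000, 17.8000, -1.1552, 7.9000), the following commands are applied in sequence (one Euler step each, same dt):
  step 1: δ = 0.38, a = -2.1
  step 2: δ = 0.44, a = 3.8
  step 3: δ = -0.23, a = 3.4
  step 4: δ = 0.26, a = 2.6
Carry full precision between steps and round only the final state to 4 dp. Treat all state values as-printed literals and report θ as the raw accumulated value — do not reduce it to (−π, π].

(2.5318, 13.0325, -0.5618, 9.4400)

after step 1 (δ=0.38, a=-2.1): (-1.062098, 16.354496, -0.892253, 7.480000)
after step 2 (δ=0.44, a=3.8): (-0.123119, 15.189878, -0.598800, 8.240000)
after step 3 (δ=-0.23, a=3.4): (1.238149, 14.260980, -0.759579, 8.920000)
after step 4 (δ=0.26, a=2.6): (2.531775, 13.032489, -0.561836, 9.440000)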